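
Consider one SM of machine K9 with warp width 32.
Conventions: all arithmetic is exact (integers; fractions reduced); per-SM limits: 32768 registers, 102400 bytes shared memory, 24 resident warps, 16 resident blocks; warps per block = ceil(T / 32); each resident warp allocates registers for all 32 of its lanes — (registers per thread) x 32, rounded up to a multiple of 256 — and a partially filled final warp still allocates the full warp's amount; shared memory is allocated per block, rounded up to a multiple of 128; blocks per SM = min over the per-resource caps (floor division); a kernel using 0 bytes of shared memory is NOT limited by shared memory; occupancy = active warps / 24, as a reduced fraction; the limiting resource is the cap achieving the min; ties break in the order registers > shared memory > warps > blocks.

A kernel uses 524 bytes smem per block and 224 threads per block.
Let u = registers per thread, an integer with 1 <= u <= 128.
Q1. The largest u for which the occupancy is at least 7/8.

Answer: u = 48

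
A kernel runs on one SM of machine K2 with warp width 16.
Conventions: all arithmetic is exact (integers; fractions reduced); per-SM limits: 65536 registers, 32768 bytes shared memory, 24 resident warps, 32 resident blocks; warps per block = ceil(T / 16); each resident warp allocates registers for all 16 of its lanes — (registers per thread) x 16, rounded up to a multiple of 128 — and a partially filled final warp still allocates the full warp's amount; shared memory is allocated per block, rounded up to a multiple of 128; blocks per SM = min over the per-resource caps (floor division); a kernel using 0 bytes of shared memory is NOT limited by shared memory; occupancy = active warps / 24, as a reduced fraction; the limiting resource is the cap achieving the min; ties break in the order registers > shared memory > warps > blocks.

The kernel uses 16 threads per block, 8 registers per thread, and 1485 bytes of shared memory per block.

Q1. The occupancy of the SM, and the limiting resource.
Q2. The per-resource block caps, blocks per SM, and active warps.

Answer: occupancy 7/8, limited by shared memory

registers: 512 blocks
shared memory: 21 blocks
warps: 24 blocks
blocks: 32 blocks

Answer: 21 blocks, 21 active warps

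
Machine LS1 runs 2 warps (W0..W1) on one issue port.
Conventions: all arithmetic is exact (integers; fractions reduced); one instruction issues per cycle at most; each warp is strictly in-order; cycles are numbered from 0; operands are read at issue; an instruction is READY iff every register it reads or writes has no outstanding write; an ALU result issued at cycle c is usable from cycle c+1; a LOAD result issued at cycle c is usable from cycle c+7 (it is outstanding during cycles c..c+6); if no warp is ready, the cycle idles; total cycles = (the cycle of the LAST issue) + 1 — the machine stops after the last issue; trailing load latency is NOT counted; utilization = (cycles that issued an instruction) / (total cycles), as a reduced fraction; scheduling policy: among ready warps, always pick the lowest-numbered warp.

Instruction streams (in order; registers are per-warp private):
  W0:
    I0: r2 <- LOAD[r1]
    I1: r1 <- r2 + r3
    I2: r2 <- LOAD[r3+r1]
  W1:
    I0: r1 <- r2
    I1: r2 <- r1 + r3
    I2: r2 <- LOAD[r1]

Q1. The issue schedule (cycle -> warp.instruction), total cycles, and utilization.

cycle 0: W0.I0
cycle 1: W1.I0
cycle 2: W1.I1
cycle 3: W1.I2
cycle 4: idle
cycle 5: idle
cycle 6: idle
cycle 7: W0.I1
cycle 8: W0.I2

Answer: 9 cycles, utilization 2/3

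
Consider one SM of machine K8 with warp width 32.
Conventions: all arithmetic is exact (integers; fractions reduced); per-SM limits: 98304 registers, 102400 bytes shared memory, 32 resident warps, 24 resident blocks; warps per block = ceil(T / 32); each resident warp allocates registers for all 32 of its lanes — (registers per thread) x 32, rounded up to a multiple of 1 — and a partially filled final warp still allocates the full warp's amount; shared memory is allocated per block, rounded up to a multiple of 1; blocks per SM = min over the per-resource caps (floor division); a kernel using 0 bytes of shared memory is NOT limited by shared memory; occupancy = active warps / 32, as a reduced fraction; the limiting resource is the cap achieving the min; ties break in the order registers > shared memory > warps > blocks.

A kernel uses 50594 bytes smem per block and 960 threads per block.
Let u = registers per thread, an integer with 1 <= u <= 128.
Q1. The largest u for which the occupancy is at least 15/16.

Answer: u = 102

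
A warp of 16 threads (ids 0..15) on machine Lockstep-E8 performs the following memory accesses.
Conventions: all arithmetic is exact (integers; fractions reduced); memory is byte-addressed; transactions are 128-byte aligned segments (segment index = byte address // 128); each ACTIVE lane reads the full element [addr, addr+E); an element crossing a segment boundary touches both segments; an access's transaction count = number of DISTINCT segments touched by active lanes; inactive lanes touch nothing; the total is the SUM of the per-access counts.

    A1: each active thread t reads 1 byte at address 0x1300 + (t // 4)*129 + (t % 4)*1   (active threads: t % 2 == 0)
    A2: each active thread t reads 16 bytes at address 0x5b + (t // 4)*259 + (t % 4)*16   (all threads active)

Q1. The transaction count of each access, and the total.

A1: 4 transactions
A2: 8 transactions

Answer: 4,8; total 12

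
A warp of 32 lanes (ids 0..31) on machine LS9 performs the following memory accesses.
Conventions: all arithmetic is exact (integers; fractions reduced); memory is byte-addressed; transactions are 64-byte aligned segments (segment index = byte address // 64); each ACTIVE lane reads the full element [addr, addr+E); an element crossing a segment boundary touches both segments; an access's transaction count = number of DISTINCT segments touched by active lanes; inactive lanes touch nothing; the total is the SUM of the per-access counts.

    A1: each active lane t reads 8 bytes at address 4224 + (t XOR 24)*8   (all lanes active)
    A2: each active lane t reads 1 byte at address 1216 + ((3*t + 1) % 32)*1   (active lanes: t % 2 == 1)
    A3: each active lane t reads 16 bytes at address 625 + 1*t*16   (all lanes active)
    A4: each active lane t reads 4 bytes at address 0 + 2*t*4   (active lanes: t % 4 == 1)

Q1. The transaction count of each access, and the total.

A1: 4 transactions
A2: 1 transaction
A3: 9 transactions
A4: 4 transactions

Answer: 4,1,9,4; total 18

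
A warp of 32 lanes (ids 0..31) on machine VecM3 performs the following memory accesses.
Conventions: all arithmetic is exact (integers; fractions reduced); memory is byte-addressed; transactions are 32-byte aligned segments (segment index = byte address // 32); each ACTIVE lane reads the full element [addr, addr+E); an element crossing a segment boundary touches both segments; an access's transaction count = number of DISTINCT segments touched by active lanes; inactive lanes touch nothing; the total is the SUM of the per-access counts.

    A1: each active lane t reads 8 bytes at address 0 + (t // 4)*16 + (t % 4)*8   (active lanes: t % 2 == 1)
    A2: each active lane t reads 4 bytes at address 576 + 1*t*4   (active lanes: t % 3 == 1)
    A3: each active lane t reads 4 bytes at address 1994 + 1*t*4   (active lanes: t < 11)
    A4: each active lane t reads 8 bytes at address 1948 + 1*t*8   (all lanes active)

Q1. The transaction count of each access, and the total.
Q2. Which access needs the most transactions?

A1: 5 transactions
A2: 4 transactions
A3: 2 transactions
A4: 9 transactions

Answer: 5,4,2,9; total 20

Answer: A4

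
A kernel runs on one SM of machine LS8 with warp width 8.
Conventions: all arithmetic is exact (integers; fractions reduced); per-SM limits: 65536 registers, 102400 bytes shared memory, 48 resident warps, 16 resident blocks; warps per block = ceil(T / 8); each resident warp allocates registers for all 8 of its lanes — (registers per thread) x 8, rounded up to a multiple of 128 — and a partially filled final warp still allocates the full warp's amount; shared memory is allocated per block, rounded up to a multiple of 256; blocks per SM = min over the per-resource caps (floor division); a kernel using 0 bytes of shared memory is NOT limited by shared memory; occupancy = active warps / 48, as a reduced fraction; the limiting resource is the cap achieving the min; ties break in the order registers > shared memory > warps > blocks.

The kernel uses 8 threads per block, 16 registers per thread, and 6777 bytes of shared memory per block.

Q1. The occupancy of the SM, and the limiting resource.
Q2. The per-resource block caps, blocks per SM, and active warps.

Answer: occupancy 7/24, limited by shared memory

registers: 512 blocks
shared memory: 14 blocks
warps: 48 blocks
blocks: 16 blocks

Answer: 14 blocks, 14 active warps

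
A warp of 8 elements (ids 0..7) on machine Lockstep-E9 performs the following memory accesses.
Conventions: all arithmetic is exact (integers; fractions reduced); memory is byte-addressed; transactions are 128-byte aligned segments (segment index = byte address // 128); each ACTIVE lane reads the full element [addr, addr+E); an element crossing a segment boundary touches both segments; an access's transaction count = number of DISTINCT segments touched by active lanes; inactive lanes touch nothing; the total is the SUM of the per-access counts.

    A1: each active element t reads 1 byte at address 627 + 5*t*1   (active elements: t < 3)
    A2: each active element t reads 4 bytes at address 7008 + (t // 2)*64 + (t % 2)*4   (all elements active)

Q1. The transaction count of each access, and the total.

A1: 1 transaction
A2: 3 transactions

Answer: 1,3; total 4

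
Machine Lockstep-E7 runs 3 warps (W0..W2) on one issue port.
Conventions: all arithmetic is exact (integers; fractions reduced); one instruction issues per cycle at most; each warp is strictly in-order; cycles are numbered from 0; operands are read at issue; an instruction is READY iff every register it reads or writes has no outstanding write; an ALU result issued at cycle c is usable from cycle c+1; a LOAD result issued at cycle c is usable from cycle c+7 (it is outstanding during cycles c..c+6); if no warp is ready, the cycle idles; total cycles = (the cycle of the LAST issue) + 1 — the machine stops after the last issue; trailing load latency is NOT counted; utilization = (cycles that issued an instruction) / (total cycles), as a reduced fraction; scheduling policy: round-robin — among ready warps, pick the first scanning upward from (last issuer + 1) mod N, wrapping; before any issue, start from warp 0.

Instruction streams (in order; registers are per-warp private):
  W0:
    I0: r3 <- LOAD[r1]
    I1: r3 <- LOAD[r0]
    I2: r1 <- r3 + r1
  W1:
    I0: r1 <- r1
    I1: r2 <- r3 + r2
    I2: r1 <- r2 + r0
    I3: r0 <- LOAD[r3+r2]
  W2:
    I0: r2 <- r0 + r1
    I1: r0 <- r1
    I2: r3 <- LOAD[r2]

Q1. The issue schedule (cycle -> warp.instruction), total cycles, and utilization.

cycle 0: W0.I0
cycle 1: W1.I0
cycle 2: W2.I0
cycle 3: W1.I1
cycle 4: W2.I1
cycle 5: W1.I2
cycle 6: W2.I2
cycle 7: W0.I1
cycle 8: W1.I3
cycle 9: idle
cycle 10: idle
cycle 11: idle
cycle 12: idle
cycle 13: idle
cycle 14: W0.I2

Answer: 15 cycles, utilization 2/3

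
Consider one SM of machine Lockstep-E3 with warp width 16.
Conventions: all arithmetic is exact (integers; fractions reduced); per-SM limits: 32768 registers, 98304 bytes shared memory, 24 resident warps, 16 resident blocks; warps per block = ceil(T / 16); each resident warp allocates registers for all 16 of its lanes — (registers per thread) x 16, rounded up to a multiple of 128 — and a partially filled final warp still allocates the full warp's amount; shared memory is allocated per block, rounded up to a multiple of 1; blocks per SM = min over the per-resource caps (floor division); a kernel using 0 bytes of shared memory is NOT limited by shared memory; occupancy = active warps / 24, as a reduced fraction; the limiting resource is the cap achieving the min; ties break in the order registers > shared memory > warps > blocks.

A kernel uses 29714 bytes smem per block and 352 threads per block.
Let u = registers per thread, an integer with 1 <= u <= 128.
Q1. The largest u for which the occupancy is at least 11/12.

Answer: u = 88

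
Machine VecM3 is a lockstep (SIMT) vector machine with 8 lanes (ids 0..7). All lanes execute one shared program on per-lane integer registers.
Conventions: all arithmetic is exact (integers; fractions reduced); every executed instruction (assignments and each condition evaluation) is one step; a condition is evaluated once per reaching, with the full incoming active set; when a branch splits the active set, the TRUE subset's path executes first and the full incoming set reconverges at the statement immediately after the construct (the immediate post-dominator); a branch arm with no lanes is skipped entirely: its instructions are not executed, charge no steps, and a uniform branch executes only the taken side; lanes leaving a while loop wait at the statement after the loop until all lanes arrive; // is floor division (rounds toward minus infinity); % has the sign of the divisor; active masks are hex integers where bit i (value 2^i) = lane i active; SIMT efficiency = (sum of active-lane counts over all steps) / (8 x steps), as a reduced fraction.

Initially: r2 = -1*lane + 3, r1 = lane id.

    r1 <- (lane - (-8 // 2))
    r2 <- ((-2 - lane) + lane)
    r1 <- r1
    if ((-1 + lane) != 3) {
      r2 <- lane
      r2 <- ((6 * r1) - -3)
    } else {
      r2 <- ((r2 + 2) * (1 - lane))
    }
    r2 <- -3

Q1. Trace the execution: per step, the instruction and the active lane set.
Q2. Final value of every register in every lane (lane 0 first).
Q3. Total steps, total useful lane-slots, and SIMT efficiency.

step 0: r1 <- (lane - (-8 // 2))     0xff
step 1: r2 <- ((-2 - lane) + lane)   0xff
step 2: r1 <- r1                     0xff
step 3: eval ((-1 + lane) != 3)      0xff
step 4: r2 <- lane                   0xef
step 5: r2 <- ((6 * r1) - -3)        0xef
step 6: r2 <- ((r2 + 2) * (1 - lane)) 0x10
step 7: r2 <- -3                     0xff

Answer: 8 steps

r2: -3,-3,-3,-3,-3,-3,-3,-3
r1: 4,5,6,7,8,9,10,11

steps = 8; useful = 55; efficiency = 55/64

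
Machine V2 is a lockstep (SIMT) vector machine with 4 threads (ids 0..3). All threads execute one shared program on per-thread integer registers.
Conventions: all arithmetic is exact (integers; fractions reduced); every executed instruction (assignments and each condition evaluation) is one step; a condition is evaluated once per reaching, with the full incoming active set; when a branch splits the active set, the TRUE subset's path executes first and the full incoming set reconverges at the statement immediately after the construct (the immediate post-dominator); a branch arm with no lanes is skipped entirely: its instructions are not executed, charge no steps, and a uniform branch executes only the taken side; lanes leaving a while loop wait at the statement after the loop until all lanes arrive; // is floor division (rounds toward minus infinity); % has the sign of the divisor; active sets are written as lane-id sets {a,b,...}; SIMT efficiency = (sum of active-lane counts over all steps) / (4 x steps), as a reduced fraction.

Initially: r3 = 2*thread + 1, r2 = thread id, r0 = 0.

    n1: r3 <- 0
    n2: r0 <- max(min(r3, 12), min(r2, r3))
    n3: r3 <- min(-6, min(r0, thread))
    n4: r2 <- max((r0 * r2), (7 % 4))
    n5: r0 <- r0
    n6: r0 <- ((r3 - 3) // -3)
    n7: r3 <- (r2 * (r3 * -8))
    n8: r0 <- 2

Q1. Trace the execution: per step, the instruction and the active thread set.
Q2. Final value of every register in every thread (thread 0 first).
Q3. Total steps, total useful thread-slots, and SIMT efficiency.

step 0: r3 <- 0                      {0,1,2,3}
step 1: r0 <- max(min(r3, 12), min(r2, r3)) {0,1,2,3}
step 2: r3 <- min(-6, min(r0, thread)) {0,1,2,3}
step 3: r2 <- max((r0 * r2), (7 % 4)) {0,1,2,3}
step 4: r0 <- r0                     {0,1,2,3}
step 5: r0 <- ((r3 - 3) // -3)       {0,1,2,3}
step 6: r3 <- (r2 * (r3 * -8))       {0,1,2,3}
step 7: r0 <- 2                      {0,1,2,3}

Answer: 8 steps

r3: 144,144,144,144
r2: 3,3,3,3
r0: 2,2,2,2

steps = 8; useful = 32; efficiency = 32/32 = 1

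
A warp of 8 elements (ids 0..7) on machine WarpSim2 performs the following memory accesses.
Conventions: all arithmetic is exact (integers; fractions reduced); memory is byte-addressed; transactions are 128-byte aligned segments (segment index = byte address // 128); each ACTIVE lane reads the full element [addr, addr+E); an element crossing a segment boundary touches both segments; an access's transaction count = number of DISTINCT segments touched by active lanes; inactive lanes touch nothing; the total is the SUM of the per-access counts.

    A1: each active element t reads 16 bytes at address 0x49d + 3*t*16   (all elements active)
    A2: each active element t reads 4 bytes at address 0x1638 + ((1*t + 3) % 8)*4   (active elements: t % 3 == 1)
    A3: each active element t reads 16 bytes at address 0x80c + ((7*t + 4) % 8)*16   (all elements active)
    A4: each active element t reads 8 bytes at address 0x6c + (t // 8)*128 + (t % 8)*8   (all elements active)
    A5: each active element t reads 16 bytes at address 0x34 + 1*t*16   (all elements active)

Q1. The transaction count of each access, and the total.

A1: 3 transactions
A2: 1 transaction
A3: 2 transactions
A4: 2 transactions
A5: 2 transactions

Answer: 3,1,2,2,2; total 10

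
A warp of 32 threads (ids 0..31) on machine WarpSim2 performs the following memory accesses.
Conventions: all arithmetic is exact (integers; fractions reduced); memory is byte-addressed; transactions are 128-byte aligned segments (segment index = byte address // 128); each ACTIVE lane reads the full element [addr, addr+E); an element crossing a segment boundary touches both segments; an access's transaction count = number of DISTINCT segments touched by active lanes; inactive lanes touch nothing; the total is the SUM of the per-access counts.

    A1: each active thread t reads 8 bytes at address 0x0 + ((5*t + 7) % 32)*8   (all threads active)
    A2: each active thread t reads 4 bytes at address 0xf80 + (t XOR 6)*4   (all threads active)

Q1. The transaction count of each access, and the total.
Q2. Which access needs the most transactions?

A1: 2 transactions
A2: 1 transaction

Answer: 2,1; total 3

Answer: A1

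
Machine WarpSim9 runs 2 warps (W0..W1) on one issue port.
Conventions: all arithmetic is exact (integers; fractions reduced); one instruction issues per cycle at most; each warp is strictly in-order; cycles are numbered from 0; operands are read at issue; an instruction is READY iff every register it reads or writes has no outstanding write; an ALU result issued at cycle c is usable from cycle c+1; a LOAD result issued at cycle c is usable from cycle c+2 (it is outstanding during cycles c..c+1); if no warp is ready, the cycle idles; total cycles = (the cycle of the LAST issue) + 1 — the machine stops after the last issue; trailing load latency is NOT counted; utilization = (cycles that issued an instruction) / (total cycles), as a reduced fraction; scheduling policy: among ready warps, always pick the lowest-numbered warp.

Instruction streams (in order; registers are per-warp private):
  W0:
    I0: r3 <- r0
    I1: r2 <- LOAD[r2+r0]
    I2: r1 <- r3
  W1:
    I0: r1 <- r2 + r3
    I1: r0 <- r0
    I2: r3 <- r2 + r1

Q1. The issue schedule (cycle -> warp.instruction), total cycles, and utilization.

cycle 0: W0.I0
cycle 1: W0.I1
cycle 2: W0.I2
cycle 3: W1.I0
cycle 4: W1.I1
cycle 5: W1.I2

Answer: 6 cycles, utilization 1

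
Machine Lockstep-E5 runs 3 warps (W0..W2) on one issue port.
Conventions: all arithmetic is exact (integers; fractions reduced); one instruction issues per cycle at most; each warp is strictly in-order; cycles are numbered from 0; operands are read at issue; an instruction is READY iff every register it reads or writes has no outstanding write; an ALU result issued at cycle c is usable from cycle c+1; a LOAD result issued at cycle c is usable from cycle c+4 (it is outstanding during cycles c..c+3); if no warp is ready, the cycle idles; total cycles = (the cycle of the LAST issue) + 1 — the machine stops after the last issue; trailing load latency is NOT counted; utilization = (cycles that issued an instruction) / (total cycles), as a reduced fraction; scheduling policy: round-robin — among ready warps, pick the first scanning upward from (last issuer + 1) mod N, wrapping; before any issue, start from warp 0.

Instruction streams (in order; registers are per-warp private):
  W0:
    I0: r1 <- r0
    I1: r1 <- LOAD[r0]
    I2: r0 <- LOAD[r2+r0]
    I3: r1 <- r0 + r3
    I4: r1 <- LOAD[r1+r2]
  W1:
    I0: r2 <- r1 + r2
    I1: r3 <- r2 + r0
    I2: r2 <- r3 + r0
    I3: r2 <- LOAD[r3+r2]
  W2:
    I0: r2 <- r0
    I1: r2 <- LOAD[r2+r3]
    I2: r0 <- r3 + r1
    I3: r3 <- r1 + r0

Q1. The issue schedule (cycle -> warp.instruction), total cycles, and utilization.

cycle 0: W0.I0
cycle 1: W1.I0
cycle 2: W2.I0
cycle 3: W0.I1
cycle 4: W1.I1
cycle 5: W2.I1
cycle 6: W0.I2
cycle 7: W1.I2
cycle 8: W2.I2
cycle 9: W1.I3
cycle 10: W2.I3
cycle 11: W0.I3
cycle 12: W0.I4

Answer: 13 cycles, utilization 1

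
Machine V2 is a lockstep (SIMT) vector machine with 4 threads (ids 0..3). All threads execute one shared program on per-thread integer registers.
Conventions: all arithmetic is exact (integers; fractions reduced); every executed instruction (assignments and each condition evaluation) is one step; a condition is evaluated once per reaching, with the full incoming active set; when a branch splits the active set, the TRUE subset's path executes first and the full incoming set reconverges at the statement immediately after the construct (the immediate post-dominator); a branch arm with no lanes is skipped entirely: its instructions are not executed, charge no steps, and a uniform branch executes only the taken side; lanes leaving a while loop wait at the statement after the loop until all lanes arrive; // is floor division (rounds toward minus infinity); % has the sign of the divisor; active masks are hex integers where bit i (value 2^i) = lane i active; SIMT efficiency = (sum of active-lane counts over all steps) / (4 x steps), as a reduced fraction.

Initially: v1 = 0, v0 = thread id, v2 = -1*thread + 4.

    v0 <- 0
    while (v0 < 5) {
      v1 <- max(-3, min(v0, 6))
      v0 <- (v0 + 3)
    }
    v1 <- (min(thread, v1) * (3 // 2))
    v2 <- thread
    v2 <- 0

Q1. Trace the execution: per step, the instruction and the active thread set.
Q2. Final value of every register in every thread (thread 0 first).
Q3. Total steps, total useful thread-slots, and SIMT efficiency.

step 0: v0 <- 0                      0xf
step 1: eval (v0 < 5)                0xf
step 2: v1 <- max(-3, min(v0, 6))    0xf
step 3: v0 <- (v0 + 3)               0xf
step 4: eval (v0 < 5)                0xf
step 5: v1 <- max(-3, min(v0, 6))    0xf
step 6: v0 <- (v0 + 3)               0xf
step 7: eval (v0 < 5)                0xf
step 8: v1 <- (min(thread, v1) * (3 // 2)) 0xf
step 9: v2 <- thread                 0xf
step 10: v2 <- 0                      0xf

Answer: 11 steps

v1: 0,1,2,3
v0: 6,6,6,6
v2: 0,0,0,0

steps = 11; useful = 44; efficiency = 44/44 = 1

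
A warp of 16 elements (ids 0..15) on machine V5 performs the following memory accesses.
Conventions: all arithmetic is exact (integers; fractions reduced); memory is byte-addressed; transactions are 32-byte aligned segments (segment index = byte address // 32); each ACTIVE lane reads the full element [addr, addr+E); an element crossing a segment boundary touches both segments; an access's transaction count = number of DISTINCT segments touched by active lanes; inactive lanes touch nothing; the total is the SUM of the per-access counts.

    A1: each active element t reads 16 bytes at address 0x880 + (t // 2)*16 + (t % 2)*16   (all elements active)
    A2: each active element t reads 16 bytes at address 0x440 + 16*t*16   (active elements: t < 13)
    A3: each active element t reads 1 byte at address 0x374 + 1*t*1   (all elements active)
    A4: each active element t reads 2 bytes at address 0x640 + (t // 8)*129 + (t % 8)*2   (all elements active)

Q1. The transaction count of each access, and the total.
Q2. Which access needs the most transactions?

A1: 5 transactions
A2: 13 transactions
A3: 2 transactions
A4: 2 transactions

Answer: 5,13,2,2; total 22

Answer: A2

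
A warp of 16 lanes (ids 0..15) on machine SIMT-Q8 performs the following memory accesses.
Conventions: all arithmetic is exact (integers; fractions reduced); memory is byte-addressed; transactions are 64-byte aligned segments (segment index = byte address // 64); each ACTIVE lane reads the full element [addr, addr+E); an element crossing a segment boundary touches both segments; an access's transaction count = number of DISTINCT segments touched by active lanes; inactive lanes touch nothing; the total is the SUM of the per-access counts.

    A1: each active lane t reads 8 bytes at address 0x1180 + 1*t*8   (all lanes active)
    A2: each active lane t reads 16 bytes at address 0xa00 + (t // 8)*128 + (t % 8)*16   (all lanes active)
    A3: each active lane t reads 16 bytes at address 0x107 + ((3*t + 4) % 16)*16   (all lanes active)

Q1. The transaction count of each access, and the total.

A1: 2 transactions
A2: 4 transactions
A3: 5 transactions

Answer: 2,4,5; total 11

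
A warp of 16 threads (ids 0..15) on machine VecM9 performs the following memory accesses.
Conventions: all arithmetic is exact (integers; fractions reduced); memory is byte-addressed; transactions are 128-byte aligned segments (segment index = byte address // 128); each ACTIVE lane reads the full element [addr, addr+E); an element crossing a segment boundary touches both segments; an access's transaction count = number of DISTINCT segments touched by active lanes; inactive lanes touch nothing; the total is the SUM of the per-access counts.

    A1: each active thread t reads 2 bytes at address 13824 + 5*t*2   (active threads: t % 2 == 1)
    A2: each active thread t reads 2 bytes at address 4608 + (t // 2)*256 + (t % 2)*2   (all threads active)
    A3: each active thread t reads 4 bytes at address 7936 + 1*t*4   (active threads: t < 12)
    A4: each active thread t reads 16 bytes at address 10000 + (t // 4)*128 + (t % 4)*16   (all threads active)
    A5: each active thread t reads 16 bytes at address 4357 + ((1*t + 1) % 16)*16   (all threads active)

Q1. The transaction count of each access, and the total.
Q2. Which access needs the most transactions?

A1: 2 transactions
A2: 8 transactions
A3: 1 transaction
A4: 4 transactions
A5: 3 transactions

Answer: 2,8,1,4,3; total 18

Answer: A2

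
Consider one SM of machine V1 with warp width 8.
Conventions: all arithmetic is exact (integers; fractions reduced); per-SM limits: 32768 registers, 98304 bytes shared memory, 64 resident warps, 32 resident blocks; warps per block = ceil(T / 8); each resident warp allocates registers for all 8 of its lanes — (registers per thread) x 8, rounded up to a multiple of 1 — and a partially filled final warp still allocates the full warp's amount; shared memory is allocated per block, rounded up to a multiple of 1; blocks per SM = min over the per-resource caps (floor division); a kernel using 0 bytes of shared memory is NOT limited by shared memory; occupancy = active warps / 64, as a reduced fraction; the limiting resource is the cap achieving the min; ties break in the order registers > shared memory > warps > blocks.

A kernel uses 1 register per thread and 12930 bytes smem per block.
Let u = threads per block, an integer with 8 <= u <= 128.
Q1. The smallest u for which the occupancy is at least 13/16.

Answer: u = 57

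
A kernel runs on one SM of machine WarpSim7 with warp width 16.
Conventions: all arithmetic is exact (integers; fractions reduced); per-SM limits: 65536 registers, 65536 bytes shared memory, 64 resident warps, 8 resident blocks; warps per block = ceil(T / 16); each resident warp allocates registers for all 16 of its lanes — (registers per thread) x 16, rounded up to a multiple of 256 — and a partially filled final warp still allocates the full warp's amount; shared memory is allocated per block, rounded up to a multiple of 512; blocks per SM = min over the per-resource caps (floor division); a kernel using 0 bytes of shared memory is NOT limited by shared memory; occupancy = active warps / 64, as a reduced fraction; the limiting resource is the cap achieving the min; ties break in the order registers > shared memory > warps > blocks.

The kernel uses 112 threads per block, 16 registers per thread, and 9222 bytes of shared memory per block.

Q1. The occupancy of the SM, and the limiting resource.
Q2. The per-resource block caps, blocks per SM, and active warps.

Answer: occupancy 21/32, limited by shared memory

registers: 36 blocks
shared memory: 6 blocks
warps: 9 blocks
blocks: 8 blocks

Answer: 6 blocks, 42 active warps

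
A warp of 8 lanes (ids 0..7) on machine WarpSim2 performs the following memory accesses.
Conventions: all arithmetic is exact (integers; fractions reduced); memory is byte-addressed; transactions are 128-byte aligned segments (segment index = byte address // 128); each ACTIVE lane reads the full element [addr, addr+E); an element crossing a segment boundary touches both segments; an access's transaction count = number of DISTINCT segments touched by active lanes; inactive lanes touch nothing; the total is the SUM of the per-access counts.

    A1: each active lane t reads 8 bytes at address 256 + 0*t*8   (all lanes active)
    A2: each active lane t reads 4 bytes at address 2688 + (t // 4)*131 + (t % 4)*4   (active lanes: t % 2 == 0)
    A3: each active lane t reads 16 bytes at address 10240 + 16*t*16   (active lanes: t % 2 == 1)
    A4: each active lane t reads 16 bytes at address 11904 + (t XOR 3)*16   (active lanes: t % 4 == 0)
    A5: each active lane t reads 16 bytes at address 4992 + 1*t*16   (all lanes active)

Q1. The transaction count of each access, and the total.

A1: 1 transaction
A2: 2 transactions
A3: 4 transactions
A4: 1 transaction
A5: 1 transaction

Answer: 1,2,4,1,1; total 9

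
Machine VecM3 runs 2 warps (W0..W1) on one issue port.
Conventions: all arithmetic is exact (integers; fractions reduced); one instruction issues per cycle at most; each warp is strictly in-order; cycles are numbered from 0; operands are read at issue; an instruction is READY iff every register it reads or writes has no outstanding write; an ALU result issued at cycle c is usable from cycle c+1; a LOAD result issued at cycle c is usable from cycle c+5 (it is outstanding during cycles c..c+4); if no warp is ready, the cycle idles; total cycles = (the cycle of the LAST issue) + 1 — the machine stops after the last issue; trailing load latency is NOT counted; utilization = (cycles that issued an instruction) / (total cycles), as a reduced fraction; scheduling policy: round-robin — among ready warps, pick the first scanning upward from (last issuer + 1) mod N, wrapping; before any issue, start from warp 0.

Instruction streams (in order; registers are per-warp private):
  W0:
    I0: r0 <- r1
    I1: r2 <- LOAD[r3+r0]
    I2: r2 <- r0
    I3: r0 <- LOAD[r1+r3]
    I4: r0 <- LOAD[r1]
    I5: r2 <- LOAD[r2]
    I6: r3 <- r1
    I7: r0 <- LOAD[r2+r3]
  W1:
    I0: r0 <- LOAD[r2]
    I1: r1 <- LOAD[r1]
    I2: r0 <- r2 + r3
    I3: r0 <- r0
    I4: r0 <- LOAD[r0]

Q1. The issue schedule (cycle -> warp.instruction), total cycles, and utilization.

cycle 0: W0.I0
cycle 1: W1.I0
cycle 2: W0.I1
cycle 3: W1.I1
cycle 4: idle
cycle 5: idle
cycle 6: W1.I2
cycle 7: W0.I2
cycle 8: W1.I3
cycle 9: W0.I3
cycle 10: W1.I4
cycle 11: idle
cycle 12: idle
cycle 13: idle
cycle 14: W0.I4
cycle 15: W0.I5
cycle 16: W0.I6
cycle 17: idle
cycle 18: idle
cycle 19: idle
cycle 20: W0.I7

Answer: 21 cycles, utilization 13/21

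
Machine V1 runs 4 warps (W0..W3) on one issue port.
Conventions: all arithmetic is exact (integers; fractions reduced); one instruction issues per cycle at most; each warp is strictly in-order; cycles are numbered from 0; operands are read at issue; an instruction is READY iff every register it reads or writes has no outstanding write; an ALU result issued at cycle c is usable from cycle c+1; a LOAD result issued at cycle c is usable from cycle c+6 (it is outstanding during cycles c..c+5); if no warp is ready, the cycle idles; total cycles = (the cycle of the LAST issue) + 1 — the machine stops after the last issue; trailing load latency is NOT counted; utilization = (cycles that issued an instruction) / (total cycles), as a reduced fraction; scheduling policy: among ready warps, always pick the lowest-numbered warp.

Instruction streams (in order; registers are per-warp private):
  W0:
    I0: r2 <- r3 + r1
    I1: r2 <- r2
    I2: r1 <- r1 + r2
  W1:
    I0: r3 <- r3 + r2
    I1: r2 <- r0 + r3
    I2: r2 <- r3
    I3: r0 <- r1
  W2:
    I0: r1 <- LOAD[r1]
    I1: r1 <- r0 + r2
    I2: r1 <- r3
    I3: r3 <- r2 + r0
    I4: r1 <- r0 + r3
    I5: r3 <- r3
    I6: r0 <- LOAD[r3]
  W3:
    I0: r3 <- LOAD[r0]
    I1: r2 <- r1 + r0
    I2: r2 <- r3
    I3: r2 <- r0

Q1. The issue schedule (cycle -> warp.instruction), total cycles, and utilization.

cycle 0: W0.I0
cycle 1: W0.I1
cycle 2: W0.I2
cycle 3: W1.I0
cycle 4: W1.I1
cycle 5: W1.I2
cycle 6: W1.I3
cycle 7: W2.I0
cycle 8: W3.I0
cycle 9: W3.I1
cycle 10: idle
cycle 11: idle
cycle 12: idle
cycle 13: W2.I1
cycle 14: W2.I2
cycle 15: W2.I3
cycle 16: W2.I4
cycle 17: W2.I5
cycle 18: W2.I6
cycle 19: W3.I2
cycle 20: W3.I3

Answer: 21 cycles, utilization 6/7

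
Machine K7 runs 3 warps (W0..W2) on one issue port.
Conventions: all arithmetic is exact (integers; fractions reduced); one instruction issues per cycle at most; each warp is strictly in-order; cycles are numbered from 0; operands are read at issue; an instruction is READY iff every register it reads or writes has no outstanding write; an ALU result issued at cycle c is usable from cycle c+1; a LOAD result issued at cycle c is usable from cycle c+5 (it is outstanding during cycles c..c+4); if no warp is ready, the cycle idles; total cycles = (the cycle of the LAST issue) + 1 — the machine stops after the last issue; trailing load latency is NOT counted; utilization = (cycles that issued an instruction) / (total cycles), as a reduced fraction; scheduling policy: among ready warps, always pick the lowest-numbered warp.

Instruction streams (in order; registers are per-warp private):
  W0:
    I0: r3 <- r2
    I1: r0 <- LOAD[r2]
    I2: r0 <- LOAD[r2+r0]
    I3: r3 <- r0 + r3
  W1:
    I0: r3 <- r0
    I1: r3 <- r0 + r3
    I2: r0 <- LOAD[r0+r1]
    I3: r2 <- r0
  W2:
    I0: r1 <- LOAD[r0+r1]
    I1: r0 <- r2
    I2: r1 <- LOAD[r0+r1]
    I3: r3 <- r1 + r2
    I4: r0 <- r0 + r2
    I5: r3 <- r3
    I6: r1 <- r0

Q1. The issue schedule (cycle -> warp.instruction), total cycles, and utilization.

cycle 0: W0.I0
cycle 1: W0.I1
cycle 2: W1.I0
cycle 3: W1.I1
cycle 4: W1.I2
cycle 5: W2.I0
cycle 6: W0.I2
cycle 7: W2.I1
cycle 8: idle
cycle 9: W1.I3
cycle 10: W2.I2
cycle 11: W0.I3
cycle 12: idle
cycle 13: idle
cycle 14: idle
cycle 15: W2.I3
cycle 16: W2.I4
cycle 17: W2.I5
cycle 18: W2.I6

Answer: 19 cycles, utilization 15/19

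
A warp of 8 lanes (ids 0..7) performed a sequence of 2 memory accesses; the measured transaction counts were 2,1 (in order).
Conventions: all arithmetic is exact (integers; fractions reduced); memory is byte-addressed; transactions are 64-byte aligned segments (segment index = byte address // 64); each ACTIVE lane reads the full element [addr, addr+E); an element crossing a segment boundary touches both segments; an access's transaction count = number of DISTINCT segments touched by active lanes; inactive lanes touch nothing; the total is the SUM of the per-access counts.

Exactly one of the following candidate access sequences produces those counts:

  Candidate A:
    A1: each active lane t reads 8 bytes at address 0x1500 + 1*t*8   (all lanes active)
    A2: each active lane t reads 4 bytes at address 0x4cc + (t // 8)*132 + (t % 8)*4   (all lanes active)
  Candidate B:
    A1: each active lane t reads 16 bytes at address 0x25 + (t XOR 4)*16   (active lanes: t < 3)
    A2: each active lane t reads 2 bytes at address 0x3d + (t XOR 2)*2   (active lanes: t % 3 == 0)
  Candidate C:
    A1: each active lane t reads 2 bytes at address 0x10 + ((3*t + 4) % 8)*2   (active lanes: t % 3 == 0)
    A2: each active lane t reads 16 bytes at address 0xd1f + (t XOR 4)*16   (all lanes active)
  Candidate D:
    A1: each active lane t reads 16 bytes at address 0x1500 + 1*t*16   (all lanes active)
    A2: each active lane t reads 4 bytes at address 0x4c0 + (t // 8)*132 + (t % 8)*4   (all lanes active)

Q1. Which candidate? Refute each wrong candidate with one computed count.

A: A1 gives 1 transaction, not 2
B: A2 gives 2 transactions, not 1
C: A1 gives 1 transaction, not 2
D: all counts match (2,1)

Answer: D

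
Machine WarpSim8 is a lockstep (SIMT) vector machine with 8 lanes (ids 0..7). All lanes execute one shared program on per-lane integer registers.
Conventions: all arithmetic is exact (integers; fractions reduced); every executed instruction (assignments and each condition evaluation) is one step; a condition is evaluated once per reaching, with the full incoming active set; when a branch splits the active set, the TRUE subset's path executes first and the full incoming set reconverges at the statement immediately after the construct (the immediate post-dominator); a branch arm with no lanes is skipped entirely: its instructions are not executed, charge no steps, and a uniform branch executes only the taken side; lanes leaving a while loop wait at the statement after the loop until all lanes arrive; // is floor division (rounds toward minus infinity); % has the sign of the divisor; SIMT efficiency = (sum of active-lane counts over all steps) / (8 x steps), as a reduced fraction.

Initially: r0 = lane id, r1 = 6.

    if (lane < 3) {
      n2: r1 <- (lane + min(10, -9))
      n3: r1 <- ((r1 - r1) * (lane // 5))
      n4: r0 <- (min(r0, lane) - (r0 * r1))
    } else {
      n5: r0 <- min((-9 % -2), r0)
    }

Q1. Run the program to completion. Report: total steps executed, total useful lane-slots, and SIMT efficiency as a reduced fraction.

Answer: 5 steps, 22 useful, 11/20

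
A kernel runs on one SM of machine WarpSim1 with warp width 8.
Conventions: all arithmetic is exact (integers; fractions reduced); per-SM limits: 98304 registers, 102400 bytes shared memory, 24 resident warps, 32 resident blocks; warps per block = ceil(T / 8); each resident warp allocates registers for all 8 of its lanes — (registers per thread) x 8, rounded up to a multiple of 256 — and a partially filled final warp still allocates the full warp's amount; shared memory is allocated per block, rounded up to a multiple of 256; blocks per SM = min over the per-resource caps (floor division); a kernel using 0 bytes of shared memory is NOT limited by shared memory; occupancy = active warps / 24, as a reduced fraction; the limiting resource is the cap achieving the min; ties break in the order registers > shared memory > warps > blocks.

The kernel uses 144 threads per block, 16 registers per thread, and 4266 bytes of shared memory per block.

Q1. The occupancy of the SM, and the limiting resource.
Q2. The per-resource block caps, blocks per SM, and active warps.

Answer: occupancy 3/4, limited by warps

registers: 21 blocks
shared memory: 23 blocks
warps: 1 block
blocks: 32 blocks

Answer: 1 block, 18 active warps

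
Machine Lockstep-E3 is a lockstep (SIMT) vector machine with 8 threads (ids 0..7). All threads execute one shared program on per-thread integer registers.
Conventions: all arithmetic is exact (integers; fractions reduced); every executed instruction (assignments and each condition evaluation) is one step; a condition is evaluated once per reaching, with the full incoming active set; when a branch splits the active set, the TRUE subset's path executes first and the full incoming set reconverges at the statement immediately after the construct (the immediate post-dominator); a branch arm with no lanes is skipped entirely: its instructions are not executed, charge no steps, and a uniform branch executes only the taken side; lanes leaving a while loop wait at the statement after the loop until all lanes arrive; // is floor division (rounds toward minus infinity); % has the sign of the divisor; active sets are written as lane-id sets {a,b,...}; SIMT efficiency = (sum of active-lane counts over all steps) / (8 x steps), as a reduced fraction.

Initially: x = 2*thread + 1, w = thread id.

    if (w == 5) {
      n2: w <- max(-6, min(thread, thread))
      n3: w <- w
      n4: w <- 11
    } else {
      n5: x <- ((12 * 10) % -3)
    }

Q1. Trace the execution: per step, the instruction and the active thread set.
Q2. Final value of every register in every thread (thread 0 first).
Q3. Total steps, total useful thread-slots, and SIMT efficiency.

step 0: eval (w == 5)                {0,1,2,3,4,5,6,7}
step 1: w <- max(-6, min(thread, thread)) {5}
step 2: w <- w                       {5}
step 3: w <- 11                      {5}
step 4: x <- ((12 * 10) % -3)        {0,1,2,3,4,6,7}

Answer: 5 steps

x: 0,0,0,0,0,11,0,0
w: 0,1,2,3,4,11,6,7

steps = 5; useful = 18; efficiency = 18/40 = 9/20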